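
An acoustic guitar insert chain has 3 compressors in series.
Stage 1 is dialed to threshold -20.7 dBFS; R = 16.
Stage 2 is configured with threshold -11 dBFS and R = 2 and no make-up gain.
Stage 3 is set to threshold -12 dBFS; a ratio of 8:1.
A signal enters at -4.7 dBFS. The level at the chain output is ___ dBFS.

-19.7 dBFS

Stage 1: 16 dB above -20.7 dBFS, reduced 16:1 to 1 dB above → -19.7 dBFS.
Stage 2: below threshold (-19.7 ≤ -11); passes unchanged; output -19.7 dBFS.
Stage 3: -19.7 dBFS ≤ -12 dBFS, so stage 3 doesn't engage; output -19.7 dBFS.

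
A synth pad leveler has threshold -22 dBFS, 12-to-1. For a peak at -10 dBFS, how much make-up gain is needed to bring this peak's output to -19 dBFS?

2 dB

Without make-up, output = threshold + overshoot/12 = -22 + 1 = -21 dBFS.
Gap to target: 2 dB.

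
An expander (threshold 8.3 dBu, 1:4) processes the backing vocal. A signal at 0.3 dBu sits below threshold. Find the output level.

-23.7 dBu

Below threshold, a 1:4 expander applies gain = (4−1)×(T − x) of attenuation.
(4−1) × 8 = 24 dB, so output = 0.3 − 24 = -23.7 dBu.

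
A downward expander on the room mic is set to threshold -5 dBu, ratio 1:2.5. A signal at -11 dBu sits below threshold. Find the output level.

-20 dBu

Below threshold, a 1:2.5 expander applies gain = (2.5−1)×(T − x) of attenuation.
(2.5−1) × 6 = 9 dB, so output = -11 − 9 = -20 dBu.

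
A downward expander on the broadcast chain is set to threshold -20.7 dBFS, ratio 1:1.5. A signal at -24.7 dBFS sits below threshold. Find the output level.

Below threshold, a 1:1.5 expander applies gain = (1.5−1)×(T − x) of attenuation.
(1.5−1) × 4 = 2 dB, so output = -24.7 − 2 = -26.7 dBFS.

-26.7 dBFS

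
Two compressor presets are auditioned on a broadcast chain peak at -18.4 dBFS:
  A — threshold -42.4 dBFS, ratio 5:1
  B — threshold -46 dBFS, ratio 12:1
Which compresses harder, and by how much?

A: GR = 24 − 24/5 = 19.2 dB.
B: GR = 27.6 − 27.6/12 = 25.3 dB.
B applies 6.1 dB more gain reduction.

B, by 6.1 dB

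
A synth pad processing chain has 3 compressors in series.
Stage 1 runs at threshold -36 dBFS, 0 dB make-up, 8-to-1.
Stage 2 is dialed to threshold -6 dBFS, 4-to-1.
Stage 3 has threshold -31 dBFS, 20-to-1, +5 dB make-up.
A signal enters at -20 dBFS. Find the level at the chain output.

-29 dBFS

Stage 1: 16 dB above -36 dBFS, reduced 8:1 to 2 dB above → -34 dBFS.
Stage 2: -34 dBFS ≤ -6 dBFS, so stage 2 doesn't engage; output -34 dBFS.
Stage 3: below threshold (-34 ≤ -31); passes unchanged; make-up brings it to -29 dBFS.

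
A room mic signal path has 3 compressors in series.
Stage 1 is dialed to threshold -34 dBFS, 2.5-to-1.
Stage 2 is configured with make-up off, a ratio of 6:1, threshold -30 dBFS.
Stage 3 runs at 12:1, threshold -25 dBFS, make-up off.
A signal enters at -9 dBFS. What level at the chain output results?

Stage 1: 25 dB above -34 dBFS, reduced 2.5:1 to 10 dB above → -24 dBFS.
Stage 2: -24 dBFS is 6 dB over -30 dBFS; at 6:1 that becomes 1 dB over, giving -29 dBFS.
Stage 3: below threshold (-29 ≤ -25); passes unchanged; output -29 dBFS.

-29 dBFS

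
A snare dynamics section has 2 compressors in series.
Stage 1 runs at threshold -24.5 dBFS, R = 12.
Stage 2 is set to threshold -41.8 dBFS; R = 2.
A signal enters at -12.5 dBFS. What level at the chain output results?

Stage 1: 12 dB above -24.5 dBFS, reduced 12:1 to 1 dB above → -23.5 dBFS.
Stage 2: 18.3 dB above -41.8 dBFS, reduced 2:1 to 9.15 dB above → -32.65 dBFS.

-32.65 dBFS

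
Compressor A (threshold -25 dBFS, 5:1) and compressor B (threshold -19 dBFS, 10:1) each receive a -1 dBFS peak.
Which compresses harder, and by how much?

A, by 3 dB

A: GR = 24 − 24/5 = 19.2 dB.
B: GR = 18 − 18/10 = 16.2 dB.
A applies 3 dB more gain reduction.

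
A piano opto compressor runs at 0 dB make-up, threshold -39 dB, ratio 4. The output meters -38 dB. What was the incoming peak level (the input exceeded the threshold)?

-35 dB

The compressed level sits -38 − (-39) = 1 dB over threshold.
Undo the ratio: input overshoot = 1 × 4 = 4 dB, giving input = -35 dB.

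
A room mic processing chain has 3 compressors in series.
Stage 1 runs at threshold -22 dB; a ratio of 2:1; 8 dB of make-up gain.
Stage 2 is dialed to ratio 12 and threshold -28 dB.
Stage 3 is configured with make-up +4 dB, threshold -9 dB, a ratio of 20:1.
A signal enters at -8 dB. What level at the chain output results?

-22.25 dB

Stage 1: overshoot 14 dB → 14/2 = 7 dB → -15 dB; +8 dB make-up → -7 dB.
Stage 2: 21 dB above -28 dB, reduced 12:1 to 1.75 dB above → -26.25 dB.
Stage 3: -26.25 dB ≤ -9 dB, so stage 3 doesn't engage; make-up brings it to -22.25 dB.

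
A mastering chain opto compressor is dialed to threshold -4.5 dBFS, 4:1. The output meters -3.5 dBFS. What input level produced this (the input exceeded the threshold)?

-0.5 dBFS

That's 1 dB above the -4.5 dBFS threshold.
Input overshoot = R × output overshoot = 4 dB → input = -4.5 + 4 = -0.5 dBFS.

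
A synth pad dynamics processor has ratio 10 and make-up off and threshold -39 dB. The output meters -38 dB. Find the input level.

-29 dB

Post-compression overshoot = -38 − (-39) = 1 dB.
Undo the ratio: input overshoot = 1 × 10 = 10 dB, giving input = -29 dB.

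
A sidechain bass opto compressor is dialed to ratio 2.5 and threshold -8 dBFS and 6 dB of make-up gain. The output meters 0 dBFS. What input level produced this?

Stripping the +6 dB make-up gives -6 dBFS at the gain stage.
The compressed level sits -6 − (-8) = 2 dB over threshold.
Undo the ratio: input overshoot = 2 × 2.5 = 5 dB, giving input = -3 dBFS.

-3 dBFS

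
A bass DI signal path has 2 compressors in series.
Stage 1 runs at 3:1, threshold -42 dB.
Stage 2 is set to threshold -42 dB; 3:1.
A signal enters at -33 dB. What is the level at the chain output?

-41 dB

Stage 1: 9 dB above -42 dB, reduced 3:1 to 3 dB above → -39 dB.
Stage 2: overshoot 3 dB → 3/3 = 1 dB → -41 dB.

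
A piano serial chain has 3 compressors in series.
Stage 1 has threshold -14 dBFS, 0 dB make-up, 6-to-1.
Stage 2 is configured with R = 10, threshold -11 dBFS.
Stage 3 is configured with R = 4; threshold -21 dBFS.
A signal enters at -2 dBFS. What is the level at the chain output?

Stage 1: 12 dB above -14 dBFS, reduced 6:1 to 2 dB above → -12 dBFS.
Stage 2: -12 dBFS ≤ -11 dBFS, so stage 2 doesn't engage; output -12 dBFS.
Stage 3: -12 dBFS is 9 dB over -21 dBFS; at 4:1 that becomes 2.25 dB over, giving -18.75 dBFS.

-18.75 dBFS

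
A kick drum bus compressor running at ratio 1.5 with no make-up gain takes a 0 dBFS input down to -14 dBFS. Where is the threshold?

Let T be the threshold. Output overshoot = (input overshoot)/R, so -14 − T = (0 − T)/1.5.
1.5·(-14 − T) = 0 − T → 0.5·T = -21 − 0 = -21.
T = -21/0.5 = -42 dBFS.

-42 dBFS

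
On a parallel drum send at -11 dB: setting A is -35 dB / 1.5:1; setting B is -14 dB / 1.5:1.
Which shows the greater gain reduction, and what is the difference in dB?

A: overshoot 24 dB → output overshoot 16 dB → GR 8 dB.
B: overshoot 3 dB → output overshoot 2 dB → GR 1 dB.
Difference: 7 dB in favour of A.

A, by 7 dB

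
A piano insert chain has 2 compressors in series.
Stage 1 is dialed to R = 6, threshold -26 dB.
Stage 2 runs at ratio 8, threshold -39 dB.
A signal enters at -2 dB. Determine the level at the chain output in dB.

-36.875 dB

Stage 1: overshoot 24 dB → 24/6 = 4 dB → -22 dB.
Stage 2: 17 dB above -39 dB, reduced 8:1 to 2.125 dB above → -36.875 dB.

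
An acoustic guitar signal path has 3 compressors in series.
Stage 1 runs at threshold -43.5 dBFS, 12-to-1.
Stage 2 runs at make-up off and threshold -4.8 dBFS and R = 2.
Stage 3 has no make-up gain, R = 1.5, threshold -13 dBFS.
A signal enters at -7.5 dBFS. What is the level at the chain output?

Stage 1: -7.5 dBFS is 36 dB over -43.5 dBFS; at 12:1 that becomes 3 dB over, giving -40.5 dBFS.
Stage 2: -40.5 dBFS ≤ -4.8 dBFS, so stage 2 doesn't engage; output -40.5 dBFS.
Stage 3: -40.5 dBFS ≤ -13 dBFS, so stage 3 doesn't engage; output -40.5 dBFS.

-40.5 dBFS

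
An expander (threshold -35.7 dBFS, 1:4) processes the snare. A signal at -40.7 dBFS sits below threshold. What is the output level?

Undershoot = (-35.7) − (-40.7) = 5 dB.
At 1:4, that expands to 20 dB under threshold.
Output = -35.7 − 20 = -55.7 dBFS.

-55.7 dBFS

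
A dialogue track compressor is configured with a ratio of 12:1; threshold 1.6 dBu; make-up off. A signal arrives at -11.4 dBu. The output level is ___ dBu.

-11.4 dBu is 13 dB below the 1.6 dBu threshold, so no gain reduction is applied.
Output = input = -11.4 dBu.

-11.4 dBu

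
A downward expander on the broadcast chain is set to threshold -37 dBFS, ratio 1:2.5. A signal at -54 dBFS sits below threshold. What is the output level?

-79.5 dBFS

Undershoot = (-37) − (-54) = 17 dB.
At 1:2.5, that expands to 42.5 dB under threshold.
Output = -37 − 42.5 = -79.5 dBFS.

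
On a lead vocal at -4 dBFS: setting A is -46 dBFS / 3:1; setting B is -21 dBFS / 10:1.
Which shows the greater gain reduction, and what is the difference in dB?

A: GR = 42 − 42/3 = 28 dB.
B: GR = 17 − 17/10 = 15.3 dB.
Difference: 12.7 dB in favour of A.

A, by 12.7 dB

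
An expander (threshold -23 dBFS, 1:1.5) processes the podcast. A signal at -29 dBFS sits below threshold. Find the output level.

-32 dBFS

The input is 6 dB below the -23 dBFS threshold.
A 1:1.5 expander multiplies undershoot by 1.5: 6 × 1.5 = 9 dB below threshold.
Output = -23 − 9 = -32 dBFS.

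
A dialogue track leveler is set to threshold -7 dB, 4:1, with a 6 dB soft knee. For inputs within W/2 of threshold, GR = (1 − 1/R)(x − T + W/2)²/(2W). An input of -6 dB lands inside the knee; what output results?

-7 dB

x − T + W/2 = -6 − (-7) + 3 = 4.
GR = (1 − 1/4) × 4² / 12 = 0.75 × 16 / 12 = 1 dB.
Output = -6 − 1 = -7 dB.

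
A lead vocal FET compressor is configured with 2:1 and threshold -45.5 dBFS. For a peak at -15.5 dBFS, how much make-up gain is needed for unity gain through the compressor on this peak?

15 dB

Overshoot 30 dB → 30/2 = 15 dB after compression, so the compressed level is -45.5 + 15 = -30.5 dBFS.
Make-up = target − compressed = -15.5 − (-30.5) = 15 dB.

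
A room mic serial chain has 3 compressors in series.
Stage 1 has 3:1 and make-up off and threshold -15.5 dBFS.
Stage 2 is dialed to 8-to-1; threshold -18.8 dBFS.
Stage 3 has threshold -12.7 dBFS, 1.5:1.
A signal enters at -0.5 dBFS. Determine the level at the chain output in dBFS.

Stage 1: 15 dB above -15.5 dBFS, reduced 3:1 to 5 dB above → -10.5 dBFS.
Stage 2: overshoot 8.3 dB → 8.3/8 = 1.0375 dB → -17.7625 dBFS.
Stage 3: -17.7625 dBFS is at or below the -12.7 dBFS threshold — no compression; output -17.7625 dBFS.

-17.7625 dBFS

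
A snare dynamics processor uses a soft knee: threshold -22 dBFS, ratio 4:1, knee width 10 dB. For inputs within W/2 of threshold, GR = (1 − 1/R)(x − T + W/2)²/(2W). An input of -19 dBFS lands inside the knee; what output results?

x − T + W/2 = -19 − (-22) + 5 = 8.
GR = (1 − 1/4) × 8² / 20 = 0.75 × 64 / 20 = 2.4 dB.
Output = -19 − 2.4 = -21.4 dBFS.

-21.4 dBFS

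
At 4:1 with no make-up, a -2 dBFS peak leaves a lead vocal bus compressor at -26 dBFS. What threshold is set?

-34 dBFS

Input is 32 dB above T (since output overshoot × R = input overshoot: (-26 − T)·4 = -2 − T gives T = -34 dBFS).
Check: -34 + (-2 − (-34))/4 = -34 + 8 = -26 dBFS. ✓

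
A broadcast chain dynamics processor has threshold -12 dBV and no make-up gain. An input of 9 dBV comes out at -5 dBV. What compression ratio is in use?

Input overshoot = 9 − (-12) = 21 dB; output overshoot = -5 − (-12) = 7 dB.
Ratio = 21 / 7 = 3.

3:1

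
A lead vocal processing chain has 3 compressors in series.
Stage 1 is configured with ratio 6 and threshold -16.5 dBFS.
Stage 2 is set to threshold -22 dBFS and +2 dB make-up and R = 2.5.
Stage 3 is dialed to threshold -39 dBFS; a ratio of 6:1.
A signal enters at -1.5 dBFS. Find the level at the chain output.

-35.3 dBFS

Stage 1: overshoot 15 dB → 15/6 = 2.5 dB → -14 dBFS.
Stage 2: -14 dBFS is 8 dB over -22 dBFS; at 2.5:1 that becomes 3.2 dB over, giving -18.8 dBFS; +2 dB make-up → -16.8 dBFS.
Stage 3: -16.8 dBFS is 22.2 dB over -39 dBFS; at 6:1 that becomes 3.7 dB over, giving -35.3 dBFS.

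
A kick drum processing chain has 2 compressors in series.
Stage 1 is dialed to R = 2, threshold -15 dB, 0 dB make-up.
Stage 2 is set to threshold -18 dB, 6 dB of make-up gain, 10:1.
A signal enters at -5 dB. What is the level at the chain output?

Stage 1: -5 dB is 10 dB over -15 dB; at 2:1 that becomes 5 dB over, giving -10 dB.
Stage 2: 8 dB above -18 dB, reduced 10:1 to 0.8 dB above → -17.2 dB; +6 dB make-up → -11.2 dB.

-11.2 dB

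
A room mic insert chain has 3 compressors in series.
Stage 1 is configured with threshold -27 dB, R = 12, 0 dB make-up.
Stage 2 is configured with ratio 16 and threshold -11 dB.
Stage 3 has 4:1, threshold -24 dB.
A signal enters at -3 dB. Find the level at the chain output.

-25 dB

Stage 1: 24 dB above -27 dB, reduced 12:1 to 2 dB above → -25 dB.
Stage 2: -25 dB is at or below the -11 dB threshold — no compression; output -25 dB.
Stage 3: -25 dB is at or below the -24 dB threshold — no compression; output -25 dB.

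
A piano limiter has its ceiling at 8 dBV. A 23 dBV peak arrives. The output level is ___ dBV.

The limiter clamps the peak to its 8 dBV ceiling.

8 dBV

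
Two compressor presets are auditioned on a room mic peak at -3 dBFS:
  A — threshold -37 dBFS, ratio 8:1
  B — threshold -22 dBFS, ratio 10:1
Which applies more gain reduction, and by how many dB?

A, by 12.65 dB

A: GR = 34 − 34/8 = 29.75 dB.
B: GR = 19 − 19/10 = 17.1 dB.
A applies 12.65 dB more gain reduction.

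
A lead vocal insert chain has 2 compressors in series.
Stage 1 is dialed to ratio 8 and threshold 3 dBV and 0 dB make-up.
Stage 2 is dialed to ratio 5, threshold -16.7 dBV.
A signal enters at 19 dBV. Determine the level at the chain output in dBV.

Stage 1: overshoot 16 dB → 16/8 = 2 dB → 5 dBV.
Stage 2: overshoot 21.7 dB → 21.7/5 = 4.34 dB → -12.36 dBV.

-12.36 dBV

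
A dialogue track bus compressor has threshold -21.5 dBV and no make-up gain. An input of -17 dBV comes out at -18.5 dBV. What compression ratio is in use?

Input overshoot = -17 − (-21.5) = 4.5 dB; output overshoot = -18.5 − (-21.5) = 3 dB.
Ratio = 4.5 / 3 = 1.5.

1.5:1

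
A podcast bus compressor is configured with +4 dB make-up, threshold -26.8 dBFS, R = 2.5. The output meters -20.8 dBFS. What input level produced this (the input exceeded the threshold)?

Before make-up, the level was -20.8 − 4 = -24.8 dBFS.
Post-compression overshoot = -24.8 − (-26.8) = 2 dB.
Undo the ratio: input overshoot = 2 × 2.5 = 5 dB, giving input = -21.8 dBFS.

-21.8 dBFS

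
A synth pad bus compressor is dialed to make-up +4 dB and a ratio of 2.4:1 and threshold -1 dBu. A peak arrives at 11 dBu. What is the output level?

8 dBu

Overshoot: 11 − (-1) = 12 dB.
2.4:1 compression reduces that to 12/2.4 = 5 dB over.
Output = -1 + 5 = 4 dBu; make-up adds 4 dB, giving 8 dBu.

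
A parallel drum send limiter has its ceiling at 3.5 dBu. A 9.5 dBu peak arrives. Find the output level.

A brickwall limiter is an ∞:1 compressor: any input above the ceiling is clamped to 3.5 dBu.

3.5 dBu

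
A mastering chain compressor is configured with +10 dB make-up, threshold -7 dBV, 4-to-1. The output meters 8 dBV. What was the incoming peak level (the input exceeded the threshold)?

13 dBV

Stripping the +10 dB make-up gives -2 dBV at the gain stage.
The compressed level sits -2 − (-7) = 5 dB over threshold.
Input overshoot = R × output overshoot = 20 dB → input = -7 + 20 = 13 dBV.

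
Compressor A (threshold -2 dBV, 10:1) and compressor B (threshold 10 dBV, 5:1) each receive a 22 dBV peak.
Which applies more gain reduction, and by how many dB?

A, by 12 dB

A: overshoot 24 dB → output overshoot 2.4 dB → GR 21.6 dB.
B: overshoot 12 dB → output overshoot 2.4 dB → GR 9.6 dB.
A applies 12 dB more gain reduction.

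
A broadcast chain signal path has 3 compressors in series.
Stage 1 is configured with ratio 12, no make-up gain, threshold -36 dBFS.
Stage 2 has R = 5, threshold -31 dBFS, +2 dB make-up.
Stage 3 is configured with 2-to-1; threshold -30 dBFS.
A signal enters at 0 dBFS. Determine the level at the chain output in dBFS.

-31 dBFS

Stage 1: 36 dB above -36 dBFS, reduced 12:1 to 3 dB above → -33 dBFS.
Stage 2: below threshold (-33 ≤ -31); passes unchanged; make-up brings it to -31 dBFS.
Stage 3: -31 dBFS ≤ -30 dBFS, so stage 3 doesn't engage; output -31 dBFS.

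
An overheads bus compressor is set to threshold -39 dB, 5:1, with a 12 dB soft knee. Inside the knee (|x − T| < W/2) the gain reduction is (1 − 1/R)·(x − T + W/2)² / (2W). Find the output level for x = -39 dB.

-40.2 dB

x − T + W/2 = -39 − (-39) + 6 = 6.
GR = (1 − 1/5) × 6² / 24 = 0.8 × 36 / 24 = 1.2 dB.
Output = -39 − 1.2 = -40.2 dB.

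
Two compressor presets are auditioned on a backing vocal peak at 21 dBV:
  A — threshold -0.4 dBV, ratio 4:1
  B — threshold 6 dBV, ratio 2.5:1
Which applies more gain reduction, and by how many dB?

A: 21.4 dB over, compressed to 5.35 dB over, so 16.05 dB of GR.
B: 15 dB over, compressed to 6 dB over, so 9 dB of GR.
A applies 7.05 dB more gain reduction.

A, by 7.05 dB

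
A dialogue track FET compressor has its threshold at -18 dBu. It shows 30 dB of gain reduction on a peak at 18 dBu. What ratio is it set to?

6:1

Input overshoot = 18 − (-18) = 36 dB.
Output overshoot = 36 − 30 = 6 dB.
Ratio = input overshoot / output overshoot = 36 / 6 = 6.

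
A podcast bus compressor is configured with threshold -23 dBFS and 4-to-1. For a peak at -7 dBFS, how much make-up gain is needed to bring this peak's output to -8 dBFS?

Overshoot 16 dB → 16/4 = 4 dB after compression, so the compressed level is -23 + 4 = -19 dBFS.
Make-up = target − compressed = -8 − (-19) = 11 dB.

11 dB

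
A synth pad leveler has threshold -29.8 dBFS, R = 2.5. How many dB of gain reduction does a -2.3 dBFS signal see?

16.5 dB

Overshoot = -2.3 − (-29.8) = 27.5 dB.
A 2.5:1 ratio leaves 11 dB of that excess.
So the signal is attenuated by 27.5 − 11 = 16.5 dB.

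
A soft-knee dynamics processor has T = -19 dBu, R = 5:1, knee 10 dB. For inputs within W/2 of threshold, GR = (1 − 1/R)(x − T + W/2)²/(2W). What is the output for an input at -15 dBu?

-18.24 dBu

x − T + W/2 = -15 − (-19) + 5 = 9.
GR = (1 − 1/5) × 9² / 20 = 0.8 × 81 / 20 = 3.24 dB.
Output = -15 − 3.24 = -18.24 dBu.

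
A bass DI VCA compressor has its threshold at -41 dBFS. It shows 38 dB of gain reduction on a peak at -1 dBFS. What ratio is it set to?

20:1

Input overshoot = -1 − (-41) = 40 dB.
Output overshoot = 40 − 38 = 2 dB.
Ratio = input overshoot / output overshoot = 40 / 2 = 20.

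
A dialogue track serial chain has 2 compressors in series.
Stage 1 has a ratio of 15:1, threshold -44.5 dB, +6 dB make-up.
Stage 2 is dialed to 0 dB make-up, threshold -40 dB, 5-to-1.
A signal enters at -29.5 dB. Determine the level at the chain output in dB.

-39.5 dB

Stage 1: overshoot 15 dB → 15/15 = 1 dB → -43.5 dB; +6 dB make-up → -37.5 dB.
Stage 2: 2.5 dB above -40 dB, reduced 5:1 to 0.5 dB above → -39.5 dB.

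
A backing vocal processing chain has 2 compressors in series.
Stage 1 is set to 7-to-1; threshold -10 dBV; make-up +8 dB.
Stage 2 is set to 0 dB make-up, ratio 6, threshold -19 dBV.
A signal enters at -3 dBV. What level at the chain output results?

-16 dBV

Stage 1: 7 dB above -10 dBV, reduced 7:1 to 1 dB above → -9 dBV; +8 dB make-up → -1 dBV.
Stage 2: -1 dBV is 18 dB over -19 dBV; at 6:1 that becomes 3 dB over, giving -16 dBV.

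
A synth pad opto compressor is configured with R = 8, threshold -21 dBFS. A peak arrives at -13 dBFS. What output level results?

-20 dBFS

The input is 8 dB above the -21 dBFS threshold.
At 8:1 the overshoot is divided by 8, leaving 1 dB above threshold.
That puts the output at -20 dBFS.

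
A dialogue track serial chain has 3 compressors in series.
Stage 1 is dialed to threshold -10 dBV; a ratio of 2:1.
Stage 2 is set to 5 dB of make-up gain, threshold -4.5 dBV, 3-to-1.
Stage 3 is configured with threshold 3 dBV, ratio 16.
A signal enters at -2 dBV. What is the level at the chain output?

-1 dBV

Stage 1: overshoot 8 dB → 8/2 = 4 dB → -6 dBV.
Stage 2: -6 dBV ≤ -4.5 dBV, so stage 2 doesn't engage; make-up brings it to -1 dBV.
Stage 3: -1 dBV is at or below the 3 dBV threshold — no compression; output -1 dBV.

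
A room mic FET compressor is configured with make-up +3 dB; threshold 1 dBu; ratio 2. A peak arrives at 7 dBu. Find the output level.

7 dBu sits 6 dB over threshold.
The 6 dB excess becomes 3 dB after 2:1 reduction.
Output = 1 + 3 = 4 dBu; make-up adds 3 dB, giving 7 dBu.

7 dBu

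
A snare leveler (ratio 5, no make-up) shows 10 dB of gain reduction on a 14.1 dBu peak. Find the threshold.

1.6 dBu

Gain reduction = 14.1 − 4.1 = 10 dB; output overshoot = GR / (R − 1) = 10 / 4 = 2.5 dB.
Threshold = output − output overshoot = 4.1 − 2.5 = 1.6 dBu.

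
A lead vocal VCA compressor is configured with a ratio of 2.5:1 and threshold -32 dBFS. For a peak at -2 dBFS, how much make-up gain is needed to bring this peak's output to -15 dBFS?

Without make-up, output = threshold + overshoot/2.5 = -32 + 12 = -20 dBFS.
Gap to target: 5 dB.

5 dB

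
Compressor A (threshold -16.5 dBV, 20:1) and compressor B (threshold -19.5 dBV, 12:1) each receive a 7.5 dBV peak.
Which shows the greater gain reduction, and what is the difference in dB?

A: overshoot 24 dB → output overshoot 1.2 dB → GR 22.8 dB.
B: overshoot 27 dB → output overshoot 2.25 dB → GR 24.75 dB.
B reduces 1.95 dB more.

B, by 1.95 dB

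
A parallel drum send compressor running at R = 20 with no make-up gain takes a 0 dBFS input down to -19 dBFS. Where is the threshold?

-20 dBFS

Gain reduction = 0 − (-19) = 19 dB; output overshoot = GR / (R − 1) = 19 / 19 = 1 dB.
Threshold = output − output overshoot = -19 − 1 = -20 dBFS.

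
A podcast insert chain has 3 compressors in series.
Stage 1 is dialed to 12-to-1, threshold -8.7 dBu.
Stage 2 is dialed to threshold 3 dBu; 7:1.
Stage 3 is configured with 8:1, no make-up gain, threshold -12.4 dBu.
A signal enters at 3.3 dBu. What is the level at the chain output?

Stage 1: 12 dB above -8.7 dBu, reduced 12:1 to 1 dB above → -7.7 dBu.
Stage 2: -7.7 dBu ≤ 3 dBu, so stage 2 doesn't engage; output -7.7 dBu.
Stage 3: -7.7 dBu is 4.7 dB over -12.4 dBu; at 8:1 that becomes 0.5875 dB over, giving -11.8125 dBu.

-11.8125 dBu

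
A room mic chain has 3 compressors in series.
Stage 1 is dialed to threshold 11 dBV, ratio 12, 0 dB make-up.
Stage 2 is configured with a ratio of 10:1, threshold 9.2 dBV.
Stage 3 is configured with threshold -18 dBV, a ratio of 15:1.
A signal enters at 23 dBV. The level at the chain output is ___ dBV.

Stage 1: 23 dBV is 12 dB over 11 dBV; at 12:1 that becomes 1 dB over, giving 12 dBV.
Stage 2: overshoot 2.8 dB → 2.8/10 = 0.28 dB → 9.48 dBV.
Stage 3: overshoot 27.48 dB → 27.48/15 = 1.832 dB → -16.168 dBV.

-16.168 dBV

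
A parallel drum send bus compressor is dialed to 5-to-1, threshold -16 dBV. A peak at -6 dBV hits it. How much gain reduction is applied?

-6 dBV exceeds the threshold by 10 dB.
A 5:1 ratio leaves 2 dB of that excess.
GR = overshoot in − overshoot out = 10 − 2 = 8 dB.

8 dB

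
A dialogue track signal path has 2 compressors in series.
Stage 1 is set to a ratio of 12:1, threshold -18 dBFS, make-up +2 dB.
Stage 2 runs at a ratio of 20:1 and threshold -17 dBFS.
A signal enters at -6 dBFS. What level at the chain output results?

-16.9 dBFS

Stage 1: -6 dBFS is 12 dB over -18 dBFS; at 12:1 that becomes 1 dB over, giving -17 dBFS; +2 dB make-up → -15 dBFS.
Stage 2: 2 dB above -17 dBFS, reduced 20:1 to 0.1 dB above → -16.9 dBFS.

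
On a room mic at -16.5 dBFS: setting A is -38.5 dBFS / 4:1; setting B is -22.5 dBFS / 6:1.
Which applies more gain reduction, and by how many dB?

A: GR = 22 − 22/4 = 16.5 dB.
B: GR = 6 − 6/6 = 5 dB.
A reduces 11.5 dB more.

A, by 11.5 dB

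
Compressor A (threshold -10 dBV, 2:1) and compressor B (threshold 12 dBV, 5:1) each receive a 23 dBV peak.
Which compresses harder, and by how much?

A, by 7.7 dB

A: 33 dB over, compressed to 16.5 dB over, so 16.5 dB of GR.
B: 11 dB over, compressed to 2.2 dB over, so 8.8 dB of GR.
A reduces 7.7 dB more.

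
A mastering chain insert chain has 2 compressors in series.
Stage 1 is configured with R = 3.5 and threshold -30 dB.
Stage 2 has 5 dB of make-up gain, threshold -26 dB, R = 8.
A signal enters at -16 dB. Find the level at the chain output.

Stage 1: -16 dB is 14 dB over -30 dB; at 3.5:1 that becomes 4 dB over, giving -26 dB.
Stage 2: -26 dB ≤ -26 dB, so stage 2 doesn't engage; make-up brings it to -21 dB.

-21 dB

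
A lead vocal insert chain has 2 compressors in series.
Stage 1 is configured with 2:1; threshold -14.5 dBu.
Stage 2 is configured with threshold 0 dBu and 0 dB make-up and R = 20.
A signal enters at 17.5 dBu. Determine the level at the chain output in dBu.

0.075 dBu

Stage 1: overshoot 32 dB → 32/2 = 16 dB → 1.5 dBu.
Stage 2: overshoot 1.5 dB → 1.5/20 = 0.075 dB → 0.075 dBu.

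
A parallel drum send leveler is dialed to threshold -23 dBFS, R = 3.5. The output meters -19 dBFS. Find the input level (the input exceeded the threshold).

The compressed level sits -19 − (-23) = 4 dB over threshold.
Input overshoot = R × output overshoot = 14 dB → input = -23 + 14 = -9 dBFS.

-9 dBFS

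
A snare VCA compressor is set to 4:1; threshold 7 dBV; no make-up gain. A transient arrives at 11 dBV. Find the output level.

The input is 4 dB above the 7 dBV threshold.
At 4:1 the overshoot is divided by 4, leaving 1 dB above threshold.
So the level is 7 + 1 = 8 dBV.

8 dBV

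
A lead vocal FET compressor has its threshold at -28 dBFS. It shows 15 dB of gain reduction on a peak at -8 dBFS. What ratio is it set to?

4:1

Input overshoot = -8 − (-28) = 20 dB.
Output overshoot = 20 − 15 = 5 dB.
Ratio = input overshoot / output overshoot = 20 / 5 = 4.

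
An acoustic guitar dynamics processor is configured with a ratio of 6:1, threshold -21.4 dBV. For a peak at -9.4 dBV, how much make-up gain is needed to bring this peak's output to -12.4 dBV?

Overshoot 12 dB → 12/6 = 2 dB after compression, so the compressed level is -21.4 + 2 = -19.4 dBV.
Make-up = target − compressed = -12.4 − (-19.4) = 7 dB.

7 dB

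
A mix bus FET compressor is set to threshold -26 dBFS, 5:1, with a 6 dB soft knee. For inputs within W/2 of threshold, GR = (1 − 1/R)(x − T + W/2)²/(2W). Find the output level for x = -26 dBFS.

-26.6 dBFS

x − T + W/2 = -26 − (-26) + 3 = 3.
GR = (1 − 1/5) × 3² / 12 = 0.8 × 9 / 12 = 0.6 dB.
Output = -26 − 0.6 = -26.6 dBFS.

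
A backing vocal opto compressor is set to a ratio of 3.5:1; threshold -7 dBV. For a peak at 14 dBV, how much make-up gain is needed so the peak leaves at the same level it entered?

The peak compresses to -7 + 21/3.5 = -1 dBV.
To reach 14 dBV requires 14 − (-1) = 15 dB of make-up.

15 dB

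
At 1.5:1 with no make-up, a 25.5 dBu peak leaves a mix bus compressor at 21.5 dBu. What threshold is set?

13.5 dBu

Gain reduction = 25.5 − 21.5 = 4 dB; output overshoot = GR / (R − 1) = 4 / 0.5 = 8 dB.
Threshold = output − output overshoot = 21.5 − 8 = 13.5 dBu.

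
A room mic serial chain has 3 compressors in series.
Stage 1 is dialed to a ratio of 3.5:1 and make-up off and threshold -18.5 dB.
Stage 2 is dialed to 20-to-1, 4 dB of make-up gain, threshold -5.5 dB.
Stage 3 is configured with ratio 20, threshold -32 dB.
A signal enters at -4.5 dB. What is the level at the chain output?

Stage 1: 14 dB above -18.5 dB, reduced 3.5:1 to 4 dB above → -14.5 dB.
Stage 2: -14.5 dB is at or below the -5.5 dB threshold — no compression; make-up brings it to -10.5 dB.
Stage 3: overshoot 21.5 dB → 21.5/20 = 1.075 dB → -30.925 dB.

-30.925 dB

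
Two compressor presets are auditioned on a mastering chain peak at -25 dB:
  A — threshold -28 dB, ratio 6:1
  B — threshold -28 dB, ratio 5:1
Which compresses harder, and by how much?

A: GR = 3 − 3/6 = 2.5 dB.
B: GR = 3 − 3/5 = 2.4 dB.
Difference: 0.1 dB in favour of A.

A, by 0.1 dB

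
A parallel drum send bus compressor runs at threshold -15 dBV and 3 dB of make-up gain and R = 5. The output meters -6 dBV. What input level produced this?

15 dBV

Before make-up, the level was -6 − 3 = -9 dBV.
The compressed level sits -9 − (-15) = 6 dB over threshold.
Undo the ratio: input overshoot = 6 × 5 = 30 dB, giving input = 15 dBV.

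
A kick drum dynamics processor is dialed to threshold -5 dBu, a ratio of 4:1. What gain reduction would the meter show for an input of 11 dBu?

12 dB

The signal is 16 dB above threshold.
After 4:1 compression the overshoot becomes 16/4 = 4 dB.
GR = overshoot in − overshoot out = 16 − 4 = 12 dB.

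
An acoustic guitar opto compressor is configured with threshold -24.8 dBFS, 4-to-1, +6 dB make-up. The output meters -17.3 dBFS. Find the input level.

Stripping the +6 dB make-up gives -23.3 dBFS at the gain stage.
That's 1.5 dB above the -24.8 dBFS threshold.
Before 4:1 compression the overshoot was 1.5 × 4 = 6 dB, so input = -24.8 + 6 = -18.8 dBFS.

-18.8 dBFS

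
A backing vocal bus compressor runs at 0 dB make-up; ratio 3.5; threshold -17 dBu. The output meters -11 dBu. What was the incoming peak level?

4 dBu

The compressed level sits -11 − (-17) = 6 dB over threshold.
Before 3.5:1 compression the overshoot was 6 × 3.5 = 21 dB, so input = -17 + 21 = 4 dBu.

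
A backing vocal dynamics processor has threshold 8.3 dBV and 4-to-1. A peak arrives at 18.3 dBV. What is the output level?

10.8 dBV

18.3 dBV sits 10 dB over threshold.
4:1 compression reduces that to 10/4 = 2.5 dB over.
Output = 8.3 + 2.5 = 10.8 dBV.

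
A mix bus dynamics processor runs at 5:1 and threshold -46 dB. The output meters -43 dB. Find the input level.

-31 dB

The compressed level sits -43 − (-46) = 3 dB over threshold.
Undo the ratio: input overshoot = 3 × 5 = 15 dB, giving input = -31 dB.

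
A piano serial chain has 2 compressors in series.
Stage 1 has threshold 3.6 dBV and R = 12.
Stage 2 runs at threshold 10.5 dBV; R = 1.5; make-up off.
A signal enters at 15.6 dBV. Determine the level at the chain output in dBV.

Stage 1: overshoot 12 dB → 12/12 = 1 dB → 4.6 dBV.
Stage 2: 4.6 dBV is at or below the 10.5 dBV threshold — no compression; output 4.6 dBV.

4.6 dBV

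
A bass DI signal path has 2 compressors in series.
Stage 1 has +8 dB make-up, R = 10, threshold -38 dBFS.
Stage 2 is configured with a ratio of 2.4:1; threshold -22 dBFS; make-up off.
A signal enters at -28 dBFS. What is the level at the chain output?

-29 dBFS

Stage 1: overshoot 10 dB → 10/10 = 1 dB → -37 dBFS; +8 dB make-up → -29 dBFS.
Stage 2: -29 dBFS ≤ -22 dBFS, so stage 2 doesn't engage; output -29 dBFS.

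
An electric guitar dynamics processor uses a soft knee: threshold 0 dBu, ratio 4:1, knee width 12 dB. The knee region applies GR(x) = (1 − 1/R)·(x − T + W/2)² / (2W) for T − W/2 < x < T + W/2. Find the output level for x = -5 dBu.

x − T + W/2 = -5 − 0 + 6 = 1.
GR = (1 − 1/4) × 1² / 24 = 0.75 × 1 / 24 = 0.03125 dB.
Output = -5 − 0.03125 = -5.03125 dBu.

-5.03125 dBu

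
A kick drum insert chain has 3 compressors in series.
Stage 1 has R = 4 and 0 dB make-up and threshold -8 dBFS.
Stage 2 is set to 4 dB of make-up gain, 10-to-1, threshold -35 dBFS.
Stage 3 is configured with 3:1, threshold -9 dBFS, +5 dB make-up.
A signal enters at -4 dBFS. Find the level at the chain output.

Stage 1: 4 dB above -8 dBFS, reduced 4:1 to 1 dB above → -7 dBFS.
Stage 2: -7 dBFS is 28 dB over -35 dBFS; at 10:1 that becomes 2.8 dB over, giving -32.2 dBFS; +4 dB make-up → -28.2 dBFS.
Stage 3: -28.2 dBFS is at or below the -9 dBFS threshold — no compression; make-up brings it to -23.2 dBFS.

-23.2 dBFS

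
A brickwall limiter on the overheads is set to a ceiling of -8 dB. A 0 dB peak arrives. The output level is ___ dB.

A brickwall limiter is an ∞:1 compressor: any input above the ceiling is clamped to -8 dB.

-8 dB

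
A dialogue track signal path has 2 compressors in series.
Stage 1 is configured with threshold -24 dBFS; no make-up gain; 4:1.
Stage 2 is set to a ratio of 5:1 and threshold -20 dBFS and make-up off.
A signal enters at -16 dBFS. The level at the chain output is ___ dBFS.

-22 dBFS

Stage 1: 8 dB above -24 dBFS, reduced 4:1 to 2 dB above → -22 dBFS.
Stage 2: below threshold (-22 ≤ -20); passes unchanged; output -22 dBFS.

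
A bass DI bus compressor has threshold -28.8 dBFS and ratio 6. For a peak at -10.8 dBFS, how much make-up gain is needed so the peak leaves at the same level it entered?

Without make-up, output = threshold + overshoot/6 = -28.8 + 3 = -25.8 dBFS.
Gap to target: 15 dB.

15 dB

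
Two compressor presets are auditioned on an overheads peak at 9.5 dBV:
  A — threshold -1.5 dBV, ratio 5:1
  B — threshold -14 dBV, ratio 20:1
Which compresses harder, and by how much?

A: 11 dB over, compressed to 2.2 dB over, so 8.8 dB of GR.
B: 23.5 dB over, compressed to 1.175 dB over, so 22.325 dB of GR.
B reduces 13.525 dB more.

B, by 13.525 dB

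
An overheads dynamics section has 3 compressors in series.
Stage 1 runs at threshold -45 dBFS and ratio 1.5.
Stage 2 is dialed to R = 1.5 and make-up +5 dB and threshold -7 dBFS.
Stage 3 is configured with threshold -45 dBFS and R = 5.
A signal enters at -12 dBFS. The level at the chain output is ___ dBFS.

Stage 1: -12 dBFS is 33 dB over -45 dBFS; at 1.5:1 that becomes 22 dB over, giving -23 dBFS.
Stage 2: -23 dBFS is at or below the -7 dBFS threshold — no compression; make-up brings it to -18 dBFS.
Stage 3: -18 dBFS is 27 dB over -45 dBFS; at 5:1 that becomes 5.4 dB over, giving -39.6 dBFS.

-39.6 dBFS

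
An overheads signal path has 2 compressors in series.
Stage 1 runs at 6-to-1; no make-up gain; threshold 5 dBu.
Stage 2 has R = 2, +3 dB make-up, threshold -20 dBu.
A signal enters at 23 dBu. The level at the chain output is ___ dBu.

-3 dBu

Stage 1: overshoot 18 dB → 18/6 = 3 dB → 8 dBu.
Stage 2: overshoot 28 dB → 28/2 = 14 dB → -6 dBu; +3 dB make-up → -3 dBu.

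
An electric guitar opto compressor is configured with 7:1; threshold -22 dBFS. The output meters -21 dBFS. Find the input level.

Post-compression overshoot = -21 − (-22) = 1 dB.
Undo the ratio: input overshoot = 1 × 7 = 7 dB, giving input = -15 dBFS.

-15 dBFS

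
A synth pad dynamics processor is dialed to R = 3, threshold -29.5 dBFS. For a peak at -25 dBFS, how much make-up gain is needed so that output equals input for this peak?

3 dB

Without make-up, output = threshold + overshoot/3 = -29.5 + 1.5 = -28 dBFS.
Gap to target: 3 dB.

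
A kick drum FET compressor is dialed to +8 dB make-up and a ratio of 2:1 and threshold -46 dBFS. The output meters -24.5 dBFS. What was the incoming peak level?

-19 dBFS

Remove make-up: -24.5 − 8 = -32.5 dBFS.
That's 13.5 dB above the -46 dBFS threshold.
Input overshoot = R × output overshoot = 27 dB → input = -46 + 27 = -19 dBFS.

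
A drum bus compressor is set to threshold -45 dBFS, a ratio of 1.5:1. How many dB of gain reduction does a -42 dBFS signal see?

1 dB

The signal is 3 dB above threshold.
At 1.5:1, output sits 3/1.5 = 2 dB above threshold.
So the signal is attenuated by 3 − 2 = 1 dB.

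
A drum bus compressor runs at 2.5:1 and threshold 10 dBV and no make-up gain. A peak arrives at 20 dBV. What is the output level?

14 dBV

Overshoot: 20 − 10 = 10 dB.
The 10 dB excess becomes 4 dB after 2.5:1 reduction.
So the level is 10 + 4 = 14 dBV.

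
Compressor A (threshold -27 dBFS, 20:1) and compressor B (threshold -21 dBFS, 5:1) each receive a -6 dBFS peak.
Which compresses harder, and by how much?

A: 21 dB over, compressed to 1.05 dB over, so 19.95 dB of GR.
B: 15 dB over, compressed to 3 dB over, so 12 dB of GR.
A applies 7.95 dB more gain reduction.

A, by 7.95 dB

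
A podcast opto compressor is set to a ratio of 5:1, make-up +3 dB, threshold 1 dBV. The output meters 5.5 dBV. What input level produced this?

Remove make-up: 5.5 − 3 = 2.5 dBV.
The compressed level sits 2.5 − 1 = 1.5 dB over threshold.
Input overshoot = R × output overshoot = 7.5 dB → input = 1 + 7.5 = 8.5 dBV.

8.5 dBV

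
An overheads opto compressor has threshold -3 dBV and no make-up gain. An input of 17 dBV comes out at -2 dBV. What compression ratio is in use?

20:1

Input overshoot = 17 − (-3) = 20 dB; output overshoot = -2 − (-3) = 1 dB.
Ratio = 20 / 1 = 20.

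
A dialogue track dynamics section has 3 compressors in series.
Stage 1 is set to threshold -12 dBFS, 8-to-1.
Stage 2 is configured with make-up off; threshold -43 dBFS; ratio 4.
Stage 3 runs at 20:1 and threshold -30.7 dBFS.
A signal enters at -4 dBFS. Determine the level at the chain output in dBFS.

Stage 1: -4 dBFS is 8 dB over -12 dBFS; at 8:1 that becomes 1 dB over, giving -11 dBFS.
Stage 2: overshoot 32 dB → 32/4 = 8 dB → -35 dBFS.
Stage 3: -35 dBFS is at or below the -30.7 dBFS threshold — no compression; output -35 dBFS.

-35 dBFS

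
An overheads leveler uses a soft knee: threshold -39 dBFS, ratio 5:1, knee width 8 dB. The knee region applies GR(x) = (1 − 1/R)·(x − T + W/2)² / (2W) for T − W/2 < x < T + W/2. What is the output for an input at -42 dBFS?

-42.05 dBFS

x − T + W/2 = -42 − (-39) + 4 = 1.
GR = (1 − 1/5) × 1² / 16 = 0.8 × 1 / 16 = 0.05 dB.
Output = -42 − 0.05 = -42.05 dBFS.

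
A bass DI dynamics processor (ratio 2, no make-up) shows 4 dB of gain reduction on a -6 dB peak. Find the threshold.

-14 dB

Gain reduction = -6 − (-10) = 4 dB; output overshoot = GR / (R − 1) = 4 / 1 = 4 dB.
Threshold = output − output overshoot = -10 − 4 = -14 dB.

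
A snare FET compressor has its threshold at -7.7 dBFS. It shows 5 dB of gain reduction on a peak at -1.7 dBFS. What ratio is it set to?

Input overshoot = -1.7 − (-7.7) = 6 dB.
Output overshoot = 6 − 5 = 1 dB.
Ratio = input overshoot / output overshoot = 6 / 1 = 6.

6:1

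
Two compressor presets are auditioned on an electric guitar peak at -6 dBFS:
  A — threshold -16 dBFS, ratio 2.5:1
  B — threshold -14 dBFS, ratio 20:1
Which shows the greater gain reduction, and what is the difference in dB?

B, by 1.6 dB

A: overshoot 10 dB → output overshoot 4 dB → GR 6 dB.
B: overshoot 8 dB → output overshoot 0.4 dB → GR 7.6 dB.
Difference: 1.6 dB in favour of B.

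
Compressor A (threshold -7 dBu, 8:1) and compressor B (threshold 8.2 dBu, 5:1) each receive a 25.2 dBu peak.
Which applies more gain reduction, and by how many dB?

A: overshoot 32.2 dB → output overshoot 4.025 dB → GR 28.175 dB.
B: overshoot 17 dB → output overshoot 3.4 dB → GR 13.6 dB.
Difference: 14.575 dB in favour of A.

A, by 14.575 dB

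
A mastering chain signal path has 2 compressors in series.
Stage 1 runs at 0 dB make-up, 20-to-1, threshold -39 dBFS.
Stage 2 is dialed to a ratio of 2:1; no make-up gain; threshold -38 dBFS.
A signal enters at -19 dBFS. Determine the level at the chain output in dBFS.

Stage 1: overshoot 20 dB → 20/20 = 1 dB → -38 dBFS.
Stage 2: -38 dBFS ≤ -38 dBFS, so stage 2 doesn't engage; output -38 dBFS.

-38 dBFS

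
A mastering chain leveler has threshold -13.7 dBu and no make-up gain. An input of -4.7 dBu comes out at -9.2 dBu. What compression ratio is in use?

Input overshoot = -4.7 − (-13.7) = 9 dB; output overshoot = -9.2 − (-13.7) = 4.5 dB.
Ratio = 9 / 4.5 = 2.

2:1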